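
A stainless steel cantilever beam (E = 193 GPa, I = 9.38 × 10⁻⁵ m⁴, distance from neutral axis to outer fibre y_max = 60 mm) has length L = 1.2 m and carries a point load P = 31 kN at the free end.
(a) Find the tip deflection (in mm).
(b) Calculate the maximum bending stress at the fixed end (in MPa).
(a) Tip deflection of a cantilever with an end point load: δ = P·L^3 / (3·E·I). Convert P = 31 kN = 31000 N, E = 193 GPa = 1.93 × 10¹¹ Pa.
  δ = (31000 × 1.2^3) / (3 × (1.93 × 10¹¹) × (9.38 × 10⁻⁵)) = 0.0009863 m = 0.9863 mm
(b) Maximum bending moment at the fixed end: M = P·L = 31000 × 1.2 = 37200 N·m. Convert y_max = 60 mm = 0.06 m.
  σ = M·y_max / I = (37200 × 0.06) / (9.38 × 10⁻⁵) = 2.38 × 10⁷ Pa = 23.8 MPa
Final answer: (a) δ = 0.9863 mm, (b) σ = 23.8 MPa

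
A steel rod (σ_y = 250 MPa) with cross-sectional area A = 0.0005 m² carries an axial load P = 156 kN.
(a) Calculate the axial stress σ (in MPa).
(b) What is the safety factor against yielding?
(a) Axial stress σ = P/A. Convert P = 156 kN = 156000 N.
  σ = 156000 / 0.0005 = 3.12 × 10⁸ Pa = 312 MPa
(b) Safety factor SF = σ_y/σ = 250 / 312 = 0.8013
Final answer: (a) σ = 312 MPa, (b) SF = 0.8013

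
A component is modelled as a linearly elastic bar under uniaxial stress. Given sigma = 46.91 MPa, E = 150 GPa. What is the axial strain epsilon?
Model: a linearly elastic bar under uniaxial stress, so epsilon = sigma / E.
Convert to SI units:
  sigma = 46.91 MPa = 4.691 × 10⁷ Pa
  E = 150 GPa = 1.5 × 10¹¹ Pa
Substitute:
  epsilon = (4.691 × 10⁷) / (1.5 × 10¹¹)
  epsilon = 0.0003127
Final answer: epsilon = 0.0003127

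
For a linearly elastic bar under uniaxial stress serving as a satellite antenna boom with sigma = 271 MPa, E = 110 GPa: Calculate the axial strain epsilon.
Model: a linearly elastic bar under uniaxial stress, so epsilon = sigma / E.
Convert to SI units:
  sigma = 271 MPa = 2.71 × 10⁸ Pa
  E = 110 GPa = 1.1 × 10¹¹ Pa
Substitute:
  epsilon = (2.71 × 10⁸) / (1.1 × 10¹¹)
  epsilon = 0.002464
Final answer: epsilon = 0.002464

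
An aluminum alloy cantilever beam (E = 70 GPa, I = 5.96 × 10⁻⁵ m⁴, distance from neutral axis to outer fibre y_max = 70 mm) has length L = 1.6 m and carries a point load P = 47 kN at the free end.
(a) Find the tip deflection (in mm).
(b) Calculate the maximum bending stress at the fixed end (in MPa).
(a) Tip deflection of a cantilever with an end point load: δ = P·L^3 / (3·E·I). Convert P = 47 kN = 47000 N, E = 70 GPa = 7 × 10¹⁰ Pa.
  δ = (47000 × 1.6^3) / (3 × (7 × 10¹⁰) × (5.96 × 10⁻⁵)) = 0.01538 m = 15.38 mm
(b) Maximum bending moment at the fixed end: M = P·L = 47000 × 1.6 = 75200 N·m. Convert y_max = 70 mm = 0.07 m.
  σ = M·y_max / I = (75200 × 0.07) / (5.96 × 10⁻⁵) = 8.832 × 10⁷ Pa = 88.32 MPa
Final answer: (a) δ = 15.38 mm, (b) σ = 88.32 MPa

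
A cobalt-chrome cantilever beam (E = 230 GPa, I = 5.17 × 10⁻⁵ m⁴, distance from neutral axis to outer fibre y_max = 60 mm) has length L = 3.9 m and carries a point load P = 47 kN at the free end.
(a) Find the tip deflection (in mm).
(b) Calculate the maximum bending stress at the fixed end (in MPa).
(a) Tip deflection of a cantilever with an end point load: δ = P·L^3 / (3·E·I). Convert P = 47 kN = 47000 N, E = 230 GPa = 2.3 × 10¹¹ Pa.
  δ = (47000 × 3.9^3) / (3 × (2.3 × 10¹¹) × (5.17 × 10⁻⁵)) = 0.07815 m = 78.15 mm
(b) Maximum bending moment at the fixed end: M = P·L = 47000 × 3.9 = 183300 N·m. Convert y_max = 60 mm = 0.06 m.
  σ = M·y_max / I = (183300 × 0.06) / (5.17 × 10⁻⁵) = 2.127 × 10⁸ Pa = 212.7 MPa
Final answer: (a) δ = 78.15 mm, (b) σ = 212.7 MPa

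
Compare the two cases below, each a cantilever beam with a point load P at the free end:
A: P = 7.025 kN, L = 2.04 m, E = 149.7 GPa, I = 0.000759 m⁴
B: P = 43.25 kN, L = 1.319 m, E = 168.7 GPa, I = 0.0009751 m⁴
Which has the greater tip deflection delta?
Model: a cantilever beam with a point load P at the free end, so delta = (P·L^3) / (3·E·I) (SI units).
  A: delta = (7025 × 2.04^3) / (3 × (1.497 × 10¹¹) × 0.000759) = 0.000175 m = 0.175 mm
  B: delta = (43250 × 1.319^3) / (3 × (1.687 × 10¹¹) × 0.0009751) = 0.0002011 m = 0.2011 mm
0.2011 mm > 0.175 mm, so B is larger.
Final answer: B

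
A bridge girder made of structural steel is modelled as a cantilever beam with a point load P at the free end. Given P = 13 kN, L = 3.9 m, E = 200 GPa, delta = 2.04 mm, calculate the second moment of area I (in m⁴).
Model: a cantilever beam with a point load P at the free end, so delta = (P·L^3) / (3·E·I).
Solve for I: I = (P·L^3) / (3·delta·E).
Convert to SI units:
  P = 13 kN = 13000 N
  E = 200 GPa = 2 × 10¹¹ Pa
  delta = 2.04 mm = 0.00204 m
Substitute:
  I = (13000 × 3.9^3) / (3 × 0.00204 × (2 × 10¹¹))
  I = 0.00063 m⁴
Final answer: I = 0.00063 m⁴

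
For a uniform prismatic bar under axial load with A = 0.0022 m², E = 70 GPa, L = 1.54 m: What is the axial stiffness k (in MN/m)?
Model: a uniform prismatic bar under axial load, so k = (A·E) / L.
Convert to SI units:
  E = 70 GPa = 7 × 10¹⁰ Pa
Substitute:
  k = (0.0022 × (7 × 10¹⁰)) / 1.54
  k = 1 × 10⁸ N/m
Convert: k = 1 × 10⁸ N/m = 100 MN/m
Final answer: k = 100 MN/m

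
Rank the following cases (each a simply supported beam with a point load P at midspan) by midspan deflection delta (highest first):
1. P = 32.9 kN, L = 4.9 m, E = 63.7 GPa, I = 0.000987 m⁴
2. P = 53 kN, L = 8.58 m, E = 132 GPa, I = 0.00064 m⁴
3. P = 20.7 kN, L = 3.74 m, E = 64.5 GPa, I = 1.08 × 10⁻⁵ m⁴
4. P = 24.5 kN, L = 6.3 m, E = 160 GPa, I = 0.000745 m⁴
Model: a simply supported beam with a point load P at midspan, so delta = (P·L^3) / (48·E·I) (SI units).
  Case 1: delta = (32900 × 4.9^3) / (48 × (6.37 × 10¹⁰) × 0.000987) = 0.001283 m = 1.283 mm
  Case 2: delta = (53000 × 8.58^3) / (48 × (1.32 × 10¹¹) × 0.00064) = 0.008255 m = 8.255 mm
  Case 3: delta = (20700 × 3.74^3) / (48 × (6.45 × 10¹⁰) × (1.08 × 10⁻⁵)) = 0.03239 m = 32.39 mm
  Case 4: delta = (24500 × 6.3^3) / (48 × (1.6 × 10¹¹) × 0.000745) = 0.001071 m = 1.071 mm
Ordering: 32.39 mm (case 3) > 8.255 mm (case 2) > 1.283 mm (case 1) > 1.071 mm (case 4)
Final answer: 3, 2, 1, 4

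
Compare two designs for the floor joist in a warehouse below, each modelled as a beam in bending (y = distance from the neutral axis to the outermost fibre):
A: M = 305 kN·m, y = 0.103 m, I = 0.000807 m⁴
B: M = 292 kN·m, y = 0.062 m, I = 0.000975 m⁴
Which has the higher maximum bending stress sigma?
Model: a beam in bending (y = distance from the neutral axis to the outermost fibre), so sigma = (M·y) / I (SI units).
  A: sigma = (305000 × 0.103) / 0.000807 = 3.893 × 10⁷ Pa = 38.93 MPa
  B: sigma = (292000 × 0.062) / 0.000975 = 1.857 × 10⁷ Pa = 18.57 MPa
38.93 MPa > 18.57 MPa, so A is larger.
Final answer: A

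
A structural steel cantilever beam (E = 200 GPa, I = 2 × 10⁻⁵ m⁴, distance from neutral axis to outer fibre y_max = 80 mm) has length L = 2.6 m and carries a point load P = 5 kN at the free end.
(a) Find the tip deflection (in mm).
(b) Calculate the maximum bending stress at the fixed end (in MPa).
(a) Tip deflection of a cantilever with an end point load: δ = P·L^3 / (3·E·I). Convert P = 5 kN = 5000 N, E = 200 GPa = 2 × 10¹¹ Pa.
  δ = (5000 × 2.6^3) / (3 × (2 × 10¹¹) × (2 × 10⁻⁵)) = 0.007323 m = 7.323 mm
(b) Maximum bending moment at the fixed end: M = P·L = 5000 × 2.6 = 13000 N·m. Convert y_max = 80 mm = 0.08 m.
  σ = M·y_max / I = (13000 × 0.08) / (2 × 10⁻⁵) = 5.2 × 10⁷ Pa = 52 MPa
Final answer: (a) δ = 7.323 mm, (b) σ = 52 MPa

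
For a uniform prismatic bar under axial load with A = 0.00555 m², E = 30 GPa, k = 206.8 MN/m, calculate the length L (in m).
Model: a uniform prismatic bar under axial load, so k = (A·E) / L.
Solve for L: L = (A·E) / k.
Convert to SI units:
  E = 30 GPa = 3 × 10¹⁰ Pa
  k = 206.8 MN/m = 2.068 × 10⁸ N/m
Substitute:
  L = (0.00555 × (3 × 10¹⁰)) / (2.068 × 10⁸)
  L = 0.8051 m
Final answer: L = 0.8051 m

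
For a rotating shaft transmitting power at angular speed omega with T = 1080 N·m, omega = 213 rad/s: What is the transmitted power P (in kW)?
Model: a rotating shaft transmitting power at angular speed omega, so P = T·omega.
Substitute:
  P = 1080 × 213
  P = 230000 W
Convert: P = 230000 W = 230 kW
Final answer: P = 230 kW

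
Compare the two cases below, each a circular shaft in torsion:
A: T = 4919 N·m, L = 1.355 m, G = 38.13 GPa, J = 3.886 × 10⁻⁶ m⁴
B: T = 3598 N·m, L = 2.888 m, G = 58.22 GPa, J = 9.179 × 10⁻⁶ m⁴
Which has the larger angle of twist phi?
Model: a circular shaft in torsion, so phi = (T·L) / (G·J) (SI units).
  A: phi = (4919 × 1.355) / ((3.813 × 10¹⁰) × (3.886 × 10⁻⁶)) = 0.04498 rad = 2.577°
  B: phi = (3598 × 2.888) / ((5.822 × 10¹⁰) × (9.179 × 10⁻⁶)) = 0.01944 rad = 1.114°
2.577° > 1.114°, so A is larger.
Final answer: A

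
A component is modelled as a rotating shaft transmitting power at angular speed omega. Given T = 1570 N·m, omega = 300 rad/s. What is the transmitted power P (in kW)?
Model: a rotating shaft transmitting power at angular speed omega, so P = T·omega.
Substitute:
  P = 1570 × 300
  P = 471000 W
Convert: P = 471000 W = 471 kW
Final answer: P = 471 kW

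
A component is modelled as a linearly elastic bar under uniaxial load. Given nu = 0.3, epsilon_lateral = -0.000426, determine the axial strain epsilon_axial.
Model: a linearly elastic bar under uniaxial load, so epsilon_lateral = -nu·epsilon_axial.
Solve for epsilon_axial: epsilon_axial = -epsilon_lateral / nu.
Substitute:
  epsilon_axial = -(-0.000426) / 0.3
  epsilon_axial = 0.00142
Final answer: epsilon_axial = 0.00142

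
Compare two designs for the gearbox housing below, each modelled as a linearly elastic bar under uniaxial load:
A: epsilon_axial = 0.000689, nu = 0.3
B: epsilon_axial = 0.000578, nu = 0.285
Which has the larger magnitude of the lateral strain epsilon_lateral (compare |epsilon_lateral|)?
Model: a linearly elastic bar under uniaxial load, so epsilon_lateral = -nu·epsilon_axial (SI units).
  A: epsilon_lateral = -(0.3 × 0.000689) = -0.0002067
  B: epsilon_lateral = -(0.285 × 0.000578) = -0.0001647
|epsilon_lateral|: A = 0.0002067, B = 0.0001647, so A is larger in magnitude.
Final answer: A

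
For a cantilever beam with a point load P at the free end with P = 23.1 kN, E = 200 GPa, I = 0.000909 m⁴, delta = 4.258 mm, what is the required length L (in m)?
Model: a cantilever beam with a point load P at the free end, so delta = (P·L^3) / (3·E·I).
Solve for L: L = ((3·delta·E·I) / P)^(1/3).
Convert to SI units:
  P = 23.1 kN = 23100 N
  E = 200 GPa = 2 × 10¹¹ Pa
  delta = 4.258 mm = 0.004258 m
Substitute:
  L = ((3 × 0.004258 × (2 × 10¹¹) × 0.000909) / 23100)^(1/3)
  L = 4.65 m
Final answer: L = 4.65 m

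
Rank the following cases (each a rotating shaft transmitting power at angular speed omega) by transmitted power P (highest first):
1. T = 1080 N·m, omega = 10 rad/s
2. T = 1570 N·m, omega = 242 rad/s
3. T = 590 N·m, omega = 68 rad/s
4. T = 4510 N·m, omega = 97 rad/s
Model: a rotating shaft transmitting power at angular speed omega, so P = T·omega (SI units).
  Case 1: P = 1080 × 10 = 10800 W = 10.8 kW
  Case 2: P = 1570 × 242 = 379900 W = 379.9 kW
  Case 3: P = 590 × 68 = 40120 W = 40.12 kW
  Case 4: P = 4510 × 97 = 437500 W = 437.5 kW
Ordering: 437.5 kW (case 4) > 379.9 kW (case 2) > 40.12 kW (case 3) > 10.8 kW (case 1)
Final answer: 4, 2, 3, 1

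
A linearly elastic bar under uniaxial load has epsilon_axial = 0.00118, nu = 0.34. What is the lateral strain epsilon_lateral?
Model: a linearly elastic bar under uniaxial load, so epsilon_lateral = -nu·epsilon_axial.
Substitute:
  epsilon_lateral = -(0.34 × 0.00118)
  epsilon_lateral = -0.0004012
Final answer: epsilon_lateral = -0.0004012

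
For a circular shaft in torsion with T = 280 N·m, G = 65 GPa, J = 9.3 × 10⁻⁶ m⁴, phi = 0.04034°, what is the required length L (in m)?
Model: a circular shaft in torsion, so phi = (T·L) / (G·J).
Solve for L: L = (phi·G·J) / T.
Convert to SI units:
  G = 65 GPa = 6.5 × 10¹⁰ Pa
  phi = 0.04034° = 0.0007041 rad
Substitute:
  L = (0.0007041 × (6.5 × 10¹⁰) × (9.3 × 10⁻⁶)) / 280
  L = 1.52 m
Final answer: L = 1.52 m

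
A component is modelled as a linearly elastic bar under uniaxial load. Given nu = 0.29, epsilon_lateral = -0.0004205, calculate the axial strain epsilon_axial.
Model: a linearly elastic bar under uniaxial load, so epsilon_lateral = -nu·epsilon_axial.
Solve for epsilon_axial: epsilon_axial = -epsilon_lateral / nu.
Substitute:
  epsilon_axial = -(-0.0004205) / 0.29
  epsilon_axial = 0.00145
Final answer: epsilon_axial = 0.00145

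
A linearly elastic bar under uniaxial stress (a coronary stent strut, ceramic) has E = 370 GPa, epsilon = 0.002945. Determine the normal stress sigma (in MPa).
Model: a linearly elastic bar under uniaxial stress, so sigma = E·epsilon.
Convert to SI units:
  E = 370 GPa = 3.7 × 10¹¹ Pa
Substitute:
  sigma = (3.7 × 10¹¹) × 0.002945
  sigma = 1.09 × 10⁹ Pa
Convert: sigma = 1.09 × 10⁹ Pa = 1090 MPa
Final answer: sigma = 1090 MPa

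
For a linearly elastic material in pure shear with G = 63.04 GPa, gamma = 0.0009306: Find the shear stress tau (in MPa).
Model: a linearly elastic material in pure shear, so tau = G·gamma.
Convert to SI units:
  G = 63.04 GPa = 6.304 × 10¹⁰ Pa
Substitute:
  tau = (6.304 × 10¹⁰) × 0.0009306
  tau = 5.867 × 10⁷ Pa
Convert: tau = 5.867 × 10⁷ Pa = 58.67 MPa
Final answer: tau = 58.67 MPa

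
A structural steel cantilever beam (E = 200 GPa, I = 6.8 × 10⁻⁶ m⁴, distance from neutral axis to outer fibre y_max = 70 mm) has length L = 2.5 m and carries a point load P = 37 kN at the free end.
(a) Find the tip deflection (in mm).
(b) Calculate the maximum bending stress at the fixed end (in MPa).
(a) Tip deflection of a cantilever with an end point load: δ = P·L^3 / (3·E·I). Convert P = 37 kN = 37000 N, E = 200 GPa = 2 × 10¹¹ Pa.
  δ = (37000 × 2.5^3) / (3 × (2 × 10¹¹) × (6.8 × 10⁻⁶)) = 0.1417 m = 141.7 mm
(b) Maximum bending moment at the fixed end: M = P·L = 37000 × 2.5 = 92500 N·m. Convert y_max = 70 mm = 0.07 m.
  σ = M·y_max / I = (92500 × 0.07) / (6.8 × 10⁻⁶) = 9.522 × 10⁸ Pa = 952.2 MPa
Final answer: (a) δ = 141.7 mm, (b) σ = 952.2 MPa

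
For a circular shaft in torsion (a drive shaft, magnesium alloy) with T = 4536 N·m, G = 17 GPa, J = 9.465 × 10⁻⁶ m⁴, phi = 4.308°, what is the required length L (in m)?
Model: a circular shaft in torsion, so phi = (T·L) / (G·J).
Solve for L: L = (phi·G·J) / T.
Convert to SI units:
  G = 17 GPa = 1.7 × 10¹⁰ Pa
  phi = 4.308° = 0.07519 rad
Substitute:
  L = (0.07519 × (1.7 × 10¹⁰) × (9.465 × 10⁻⁶)) / 4536
  L = 2.667 m
Final answer: L = 2.667 m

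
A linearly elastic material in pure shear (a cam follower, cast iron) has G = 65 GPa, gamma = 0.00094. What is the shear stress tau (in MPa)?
Model: a linearly elastic material in pure shear, so tau = G·gamma.
Convert to SI units:
  G = 65 GPa = 6.5 × 10¹⁰ Pa
Substitute:
  tau = (6.5 × 10¹⁰) × 0.00094
  tau = 6.11 × 10⁷ Pa
Convert: tau = 6.11 × 10⁷ Pa = 61.1 MPa
Final answer: tau = 61.1 MPa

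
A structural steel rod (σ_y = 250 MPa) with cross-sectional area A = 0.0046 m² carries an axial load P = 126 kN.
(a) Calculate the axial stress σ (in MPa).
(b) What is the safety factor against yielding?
(a) Axial stress σ = P/A. Convert P = 126 kN = 126000 N.
  σ = 126000 / 0.0046 = 2.739 × 10⁷ Pa = 27.39 MPa
(b) Safety factor SF = σ_y/σ = 250 / 27.39 = 9.127
Final answer: (a) σ = 27.39 MPa, (b) SF = 9.127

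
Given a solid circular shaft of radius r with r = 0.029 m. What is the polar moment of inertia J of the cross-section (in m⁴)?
Model: a solid circular shaft of radius r, so J = (π·r^4) / 2.
Substitute:
  J = (π × 0.029^4) / 2
  J = 1.111 × 10⁻⁶ m⁴
Final answer: J = 1.111 × 10⁻⁶ m⁴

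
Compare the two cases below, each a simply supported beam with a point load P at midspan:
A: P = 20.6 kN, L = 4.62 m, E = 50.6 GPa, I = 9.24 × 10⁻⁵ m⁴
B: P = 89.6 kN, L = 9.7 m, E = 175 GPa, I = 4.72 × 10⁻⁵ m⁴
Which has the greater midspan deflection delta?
Model: a simply supported beam with a point load P at midspan, so delta = (P·L^3) / (48·E·I) (SI units).
  A: delta = (20600 × 4.62^3) / (48 × (5.06 × 10¹⁰) × (9.24 × 10⁻⁵)) = 0.009052 m = 9.052 mm
  B: delta = (89600 × 9.7^3) / (48 × (1.75 × 10¹¹) × (4.72 × 10⁻⁵)) = 0.2063 m = 206.3 mm
206.3 mm > 9.052 mm, so B is larger.
Final answer: B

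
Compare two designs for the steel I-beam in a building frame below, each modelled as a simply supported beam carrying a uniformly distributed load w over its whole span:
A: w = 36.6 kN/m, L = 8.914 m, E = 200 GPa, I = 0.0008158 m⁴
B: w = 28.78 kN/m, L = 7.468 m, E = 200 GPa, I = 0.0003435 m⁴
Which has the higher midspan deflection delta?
Model: a simply supported beam carrying a uniformly distributed load w over its whole span, so delta = (5·w·L^4) / (384·E·I) (SI units).
  A: delta = (5 × 36600 × 8.914^4) / (384 × (2 × 10¹¹) × 0.0008158) = 0.01844 m = 18.44 mm
  B: delta = (5 × 28780 × 7.468^4) / (384 × (2 × 10¹¹) × 0.0003435) = 0.01697 m = 16.97 mm
18.44 mm > 16.97 mm, so A is larger.
Final answer: A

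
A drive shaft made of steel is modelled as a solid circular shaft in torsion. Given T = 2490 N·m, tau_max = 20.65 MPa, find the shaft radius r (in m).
Model: a solid circular shaft in torsion, so tau_max = (2·T) / (π·r^3).
Solve for r: r = ((2·T) / (π·tau_max))^(1/3).
Convert to SI units:
  tau_max = 20.65 MPa = 2.065 × 10⁷ Pa
Substitute:
  r = ((2 × 2490) / (π × (2.065 × 10⁷)))^(1/3)
  r = 0.0425 m
Final answer: r = 0.0425 m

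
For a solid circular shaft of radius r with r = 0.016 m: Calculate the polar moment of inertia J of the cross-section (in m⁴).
Model: a solid circular shaft of radius r, so J = (π·r^4) / 2.
Substitute:
  J = (π × 0.016^4) / 2
  J = 1.029 × 10⁻⁷ m⁴
Final answer: J = 1.029 × 10⁻⁷ m⁴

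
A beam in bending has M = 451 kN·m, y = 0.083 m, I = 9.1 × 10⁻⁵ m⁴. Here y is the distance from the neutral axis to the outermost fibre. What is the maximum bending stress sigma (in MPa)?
Model: a beam in bending, so sigma = (M·y) / I.
Convert to SI units:
  M = 451 kN·m = 451000 N·m
Substitute:
  sigma = (451000 × 0.083) / (9.1 × 10⁻⁵)
  sigma = 4.114 × 10⁸ Pa
Convert: sigma = 4.114 × 10⁸ Pa = 411.4 MPa
Final answer: sigma = 411.4 MPa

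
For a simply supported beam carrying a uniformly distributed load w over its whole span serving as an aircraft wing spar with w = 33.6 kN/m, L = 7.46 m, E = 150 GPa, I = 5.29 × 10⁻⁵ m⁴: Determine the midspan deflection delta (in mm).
Model: a simply supported beam carrying a uniformly distributed load w over its whole span, so delta = (5·w·L^4) / (384·E·I).
Convert to SI units:
  w = 33.6 kN/m = 33600 N/m
  E = 150 GPa = 1.5 × 10¹¹ Pa
Substitute:
  delta = (5 × 33600 × 7.46^4) / (384 × (1.5 × 10¹¹) × (5.29 × 10⁻⁵))
  delta = 0.1708 m
Convert: delta = 0.1708 m = 170.8 mm
Final answer: delta = 170.8 mm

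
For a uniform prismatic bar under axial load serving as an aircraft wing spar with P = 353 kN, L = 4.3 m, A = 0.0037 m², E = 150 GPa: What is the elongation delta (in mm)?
Model: a uniform prismatic bar under axial load, so delta = (P·L) / (A·E).
Convert to SI units:
  P = 353 kN = 353000 N
  E = 150 GPa = 1.5 × 10¹¹ Pa
Substitute:
  delta = (353000 × 4.3) / (0.0037 × (1.5 × 10¹¹))
  delta = 0.002735 m
Convert: delta = 0.002735 m = 2.735 mm
Final answer: delta = 2.735 mm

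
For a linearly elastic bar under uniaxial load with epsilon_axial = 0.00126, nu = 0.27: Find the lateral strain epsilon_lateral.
Model: a linearly elastic bar under uniaxial load, so epsilon_lateral = -nu·epsilon_axial.
Substitute:
  epsilon_lateral = -(0.27 × 0.00126)
  epsilon_lateral = -0.0003402
Final answer: epsilon_lateral = -0.0003402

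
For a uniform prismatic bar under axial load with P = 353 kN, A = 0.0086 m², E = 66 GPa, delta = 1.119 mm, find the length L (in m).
Model: a uniform prismatic bar under axial load, so delta = (P·L) / (A·E).
Solve for L: L = (delta·A·E) / P.
Convert to SI units:
  P = 353 kN = 353000 N
  E = 66 GPa = 6.6 × 10¹⁰ Pa
  delta = 1.119 mm = 0.001119 m
Substitute:
  L = (0.001119 × 0.0086 × (6.6 × 10¹⁰)) / 353000
  L = 1.799 m
Final answer: L = 1.799 m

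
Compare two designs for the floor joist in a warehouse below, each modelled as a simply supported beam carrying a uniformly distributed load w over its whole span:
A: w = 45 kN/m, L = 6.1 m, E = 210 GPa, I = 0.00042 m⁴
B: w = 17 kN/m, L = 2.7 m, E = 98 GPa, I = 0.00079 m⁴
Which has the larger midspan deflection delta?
Model: a simply supported beam carrying a uniformly distributed load w over its whole span, so delta = (5·w·L^4) / (384·E·I) (SI units).
  A: delta = (5 × 45000 × 6.1^4) / (384 × (2.1 × 10¹¹) × 0.00042) = 0.009198 m = 9.198 mm
  B: delta = (5 × 17000 × 2.7^4) / (384 × (9.8 × 10¹⁰) × 0.00079) = 0.0001519 m = 0.1519 mm
9.198 mm > 0.1519 mm, so A is larger.
Final answer: A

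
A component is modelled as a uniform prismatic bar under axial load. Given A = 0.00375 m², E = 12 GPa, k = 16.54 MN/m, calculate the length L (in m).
Model: a uniform prismatic bar under axial load, so k = (A·E) / L.
Solve for L: L = (A·E) / k.
Convert to SI units:
  E = 12 GPa = 1.2 × 10¹⁰ Pa
  k = 16.54 MN/m = 1.654 × 10⁷ N/m
Substitute:
  L = (0.00375 × (1.2 × 10¹⁰)) / (1.654 × 10⁷)
  L = 2.721 m
Final answer: L = 2.721 m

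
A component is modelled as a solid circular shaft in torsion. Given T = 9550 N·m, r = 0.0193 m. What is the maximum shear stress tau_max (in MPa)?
Model: a solid circular shaft in torsion, so tau_max = (2·T) / (π·r^3).
Substitute:
  tau_max = (2 × 9550) / (π × 0.0193^3)
  tau_max = 8.457 × 10⁸ Pa
Convert: tau_max = 8.457 × 10⁸ Pa = 845.7 MPa
Final answer: tau_max = 845.7 MPa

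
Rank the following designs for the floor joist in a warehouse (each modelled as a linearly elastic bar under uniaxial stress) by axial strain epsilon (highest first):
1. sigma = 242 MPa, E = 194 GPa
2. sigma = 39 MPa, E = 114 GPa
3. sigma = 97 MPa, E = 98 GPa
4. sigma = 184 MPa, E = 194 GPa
Model: a linearly elastic bar under uniaxial stress, so epsilon = sigma / E (SI units).
  Case 1: epsilon = (2.42 × 10⁸) / (1.94 × 10¹¹) = 0.001247
  Case 2: epsilon = (3.9 × 10⁷) / (1.14 × 10¹¹) = 0.0003421
  Case 3: epsilon = (9.7 × 10⁷) / (9.8 × 10¹⁰) = 0.0009898
  Case 4: epsilon = (1.84 × 10⁸) / (1.94 × 10¹¹) = 0.0009485
Ordering: 0.001247 (case 1) > 0.0009898 (case 3) > 0.0009485 (case 4) > 0.0003421 (case 2)
Final answer: 1, 3, 4, 2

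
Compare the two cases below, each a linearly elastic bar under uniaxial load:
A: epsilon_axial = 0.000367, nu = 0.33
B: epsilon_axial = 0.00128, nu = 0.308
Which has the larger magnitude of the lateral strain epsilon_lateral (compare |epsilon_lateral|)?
Model: a linearly elastic bar under uniaxial load, so epsilon_lateral = -nu·epsilon_axial (SI units).
  A: epsilon_lateral = -(0.33 × 0.000367) = -0.0001211
  B: epsilon_lateral = -(0.308 × 0.00128) = -0.0003942
|epsilon_lateral|: A = 0.0001211, B = 0.0003942, so B is larger in magnitude.
Final answer: B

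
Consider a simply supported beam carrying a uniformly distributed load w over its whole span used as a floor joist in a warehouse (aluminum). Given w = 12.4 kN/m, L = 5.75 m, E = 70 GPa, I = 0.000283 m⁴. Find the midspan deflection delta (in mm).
Model: a simply supported beam carrying a uniformly distributed load w over its whole span, so delta = (5·w·L^4) / (384·E·I).
Convert to SI units:
  w = 12.4 kN/m = 12400 N/m
  E = 70 GPa = 7 × 10¹⁰ Pa
Substitute:
  delta = (5 × 12400 × 5.75^4) / (384 × (7 × 10¹⁰) × 0.000283)
  delta = 0.008909 m
Convert: delta = 0.008909 m = 8.909 mm
Final answer: delta = 8.909 mm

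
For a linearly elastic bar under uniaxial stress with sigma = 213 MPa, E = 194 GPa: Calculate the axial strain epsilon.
Model: a linearly elastic bar under uniaxial stress, so epsilon = sigma / E.
Convert to SI units:
  sigma = 213 MPa = 2.13 × 10⁸ Pa
  E = 194 GPa = 1.94 × 10¹¹ Pa
Substitute:
  epsilon = (2.13 × 10⁸) / (1.94 × 10¹¹)
  epsilon = 0.001098
Final answer: epsilon = 0.001098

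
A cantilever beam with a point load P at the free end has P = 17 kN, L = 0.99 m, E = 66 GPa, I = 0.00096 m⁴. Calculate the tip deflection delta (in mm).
Model: a cantilever beam with a point load P at the free end, so delta = (P·L^3) / (3·E·I).
Convert to SI units:
  P = 17 kN = 17000 N
  E = 66 GPa = 6.6 × 10¹⁰ Pa
Substitute:
  delta = (17000 × 0.99^3) / (3 × (6.6 × 10¹⁰) × 0.00096)
  delta = 8.678 × 10⁻⁵ m
Convert: delta = 8.678 × 10⁻⁵ m = 0.08678 mm
Final answer: delta = 0.08678 mm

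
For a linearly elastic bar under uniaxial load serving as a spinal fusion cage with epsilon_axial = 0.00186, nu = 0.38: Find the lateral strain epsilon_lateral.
Model: a linearly elastic bar under uniaxial load, so epsilon_lateral = -nu·epsilon_axial.
Substitute:
  epsilon_lateral = -(0.38 × 0.00186)
  epsilon_lateral = -0.0007068
Final answer: epsilon_lateral = -0.0007068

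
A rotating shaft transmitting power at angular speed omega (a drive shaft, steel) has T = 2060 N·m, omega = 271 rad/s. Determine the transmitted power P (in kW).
Model: a rotating shaft transmitting power at angular speed omega, so P = T·omega.
Substitute:
  P = 2060 × 271
  P = 558300 W
Convert: P = 558300 W = 558.3 kW
Final answer: P = 558.3 kW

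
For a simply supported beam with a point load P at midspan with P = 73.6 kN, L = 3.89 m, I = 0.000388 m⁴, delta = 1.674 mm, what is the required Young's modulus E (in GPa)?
Model: a simply supported beam with a point load P at midspan, so delta = (P·L^3) / (48·E·I).
Solve for E: E = (P·L^3) / (48·delta·I).
Convert to SI units:
  P = 73.6 kN = 73600 N
  delta = 1.674 mm = 0.001674 m
Substitute:
  E = (73600 × 3.89^3) / (48 × 0.001674 × 0.000388)
  E = 1.39 × 10¹¹ Pa
Convert: E = 1.39 × 10¹¹ Pa = 139 GPa
Final answer: E = 139 GPa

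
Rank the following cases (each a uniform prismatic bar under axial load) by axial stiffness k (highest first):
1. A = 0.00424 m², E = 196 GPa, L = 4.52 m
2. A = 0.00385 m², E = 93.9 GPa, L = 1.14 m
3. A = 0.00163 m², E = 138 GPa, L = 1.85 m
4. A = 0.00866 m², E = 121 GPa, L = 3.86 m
Model: a uniform prismatic bar under axial load, so k = (A·E) / L (SI units).
  Case 1: k = (0.00424 × (1.96 × 10¹¹)) / 4.52 = 1.839 × 10⁸ N/m = 183.9 MN/m
  Case 2: k = (0.00385 × (9.39 × 10¹⁰)) / 1.14 = 3.171 × 10⁸ N/m = 317.1 MN/m
  Case 3: k = (0.00163 × (1.38 × 10¹¹)) / 1.85 = 1.216 × 10⁸ N/m = 121.6 MN/m
  Case 4: k = (0.00866 × (1.21 × 10¹¹)) / 3.86 = 2.715 × 10⁸ N/m = 271.5 MN/m
Ordering: 317.1 MN/m (case 2) > 271.5 MN/m (case 4) > 183.9 MN/m (case 1) > 121.6 MN/m (case 3)
Final answer: 2, 4, 1, 3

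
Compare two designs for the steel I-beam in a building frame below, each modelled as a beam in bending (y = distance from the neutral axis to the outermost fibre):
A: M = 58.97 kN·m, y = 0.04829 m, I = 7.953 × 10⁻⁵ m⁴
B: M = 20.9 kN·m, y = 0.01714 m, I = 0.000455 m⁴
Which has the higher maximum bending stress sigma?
Model: a beam in bending (y = distance from the neutral axis to the outermost fibre), so sigma = (M·y) / I (SI units).
  A: sigma = (58970 × 0.04829) / (7.953 × 10⁻⁵) = 3.581 × 10⁷ Pa = 35.81 MPa
  B: sigma = (20900 × 0.01714) / 0.000455 = 787300 Pa = 0.7873 MPa
35.81 MPa > 0.7873 MPa, so A is larger.
Final answer: A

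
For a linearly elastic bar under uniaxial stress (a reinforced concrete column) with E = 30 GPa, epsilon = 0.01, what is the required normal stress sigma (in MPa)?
Model: a linearly elastic bar under uniaxial stress, so epsilon = sigma / E.
Solve for sigma: sigma = epsilon·E.
Convert to SI units:
  E = 30 GPa = 3 × 10¹⁰ Pa
Substitute:
  sigma = 0.01 × (3 × 10¹⁰)
  sigma = 3 × 10⁸ Pa
Convert: sigma = 3 × 10⁸ Pa = 300 MPa
Final answer: sigma = 300 MPa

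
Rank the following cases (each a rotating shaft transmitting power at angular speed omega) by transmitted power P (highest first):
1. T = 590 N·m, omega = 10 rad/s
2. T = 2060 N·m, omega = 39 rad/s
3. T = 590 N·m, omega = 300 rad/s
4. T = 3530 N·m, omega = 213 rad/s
Model: a rotating shaft transmitting power at angular speed omega, so P = T·omega (SI units).
  Case 1: P = 590 × 10 = 5900 W = 5.9 kW
  Case 2: P = 2060 × 39 = 80340 W = 80.34 kW
  Case 3: P = 590 × 300 = 177000 W = 177 kW
  Case 4: P = 3530 × 213 = 751900 W = 751.9 kW
Ordering: 751.9 kW (case 4) > 177 kW (case 3) > 80.34 kW (case 2) > 5.9 kW (case 1)
Final answer: 4, 3, 2, 1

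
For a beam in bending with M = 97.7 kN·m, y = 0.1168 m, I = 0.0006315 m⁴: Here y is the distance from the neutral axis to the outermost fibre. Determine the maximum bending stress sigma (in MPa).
Model: a beam in bending, so sigma = (M·y) / I.
Convert to SI units:
  M = 97.7 kN·m = 97700 N·m
Substitute:
  sigma = (97700 × 0.1168) / 0.0006315
  sigma = 1.807 × 10⁷ Pa
Convert: sigma = 1.807 × 10⁷ Pa = 18.07 MPa
Final answer: sigma = 18.07 MPa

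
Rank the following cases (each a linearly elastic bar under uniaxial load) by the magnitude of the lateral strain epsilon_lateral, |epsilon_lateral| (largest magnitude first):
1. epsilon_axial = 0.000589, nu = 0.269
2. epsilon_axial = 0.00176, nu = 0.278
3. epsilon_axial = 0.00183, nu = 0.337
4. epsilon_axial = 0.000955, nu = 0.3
Model: a linearly elastic bar under uniaxial load, so epsilon_lateral = -nu·epsilon_axial (SI units).
  Case 1: epsilon_lateral = -(0.269 × 0.000589) = -0.0001584
  Case 2: epsilon_lateral = -(0.278 × 0.00176) = -0.0004893
  Case 3: epsilon_lateral = -(0.337 × 0.00183) = -0.0006167
  Case 4: epsilon_lateral = -(0.3 × 0.000955) = -0.0002865
Ordering by |epsilon_lateral|: 0.0006167 (case 3) > 0.0004893 (case 2) > 0.0002865 (case 4) > 0.0001584 (case 1)
Final answer: 3, 2, 4, 1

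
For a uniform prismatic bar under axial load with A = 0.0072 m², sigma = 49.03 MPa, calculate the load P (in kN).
Model: a uniform prismatic bar under axial load, so sigma = P / A.
Solve for P: P = sigma·A.
Convert to SI units:
  sigma = 49.03 MPa = 4.903 × 10⁷ Pa
Substitute:
  P = (4.903 × 10⁷) × 0.0072
  P = 353000 N
Convert: P = 353000 N = 353 kN
Final answer: P = 353 kN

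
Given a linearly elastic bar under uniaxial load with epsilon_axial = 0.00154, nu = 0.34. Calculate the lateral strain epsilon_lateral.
Model: a linearly elastic bar under uniaxial load, so epsilon_lateral = -nu·epsilon_axial.
Substitute:
  epsilon_lateral = -(0.34 × 0.00154)
  epsilon_lateral = -0.0005236
Final answer: epsilon_lateral = -0.0005236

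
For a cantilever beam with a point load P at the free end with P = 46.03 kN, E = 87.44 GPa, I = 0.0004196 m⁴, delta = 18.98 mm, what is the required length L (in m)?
Model: a cantilever beam with a point load P at the free end, so delta = (P·L^3) / (3·E·I).
Solve for L: L = ((3·delta·E·I) / P)^(1/3).
Convert to SI units:
  P = 46.03 kN = 46030 N
  E = 87.44 GPa = 8.744 × 10¹⁰ Pa
  delta = 18.98 mm = 0.01898 m
Substitute:
  L = ((3 × 0.01898 × (8.744 × 10¹⁰) × 0.0004196) / 46030)^(1/3)
  L = 3.567 m
Final answer: L = 3.567 m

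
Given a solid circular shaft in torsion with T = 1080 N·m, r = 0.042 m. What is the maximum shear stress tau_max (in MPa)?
Model: a solid circular shaft in torsion, so tau_max = (2·T) / (π·r^3).
Substitute:
  tau_max = (2 × 1080) / (π × 0.042^3)
  tau_max = 9.28 × 10⁶ Pa
Convert: tau_max = 9.28 × 10⁶ Pa = 9.28 MPa
Final answer: tau_max = 9.28 MPa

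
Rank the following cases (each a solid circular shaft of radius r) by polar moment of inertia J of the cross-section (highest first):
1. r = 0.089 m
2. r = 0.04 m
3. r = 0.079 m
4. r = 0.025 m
Model: a solid circular shaft of radius r, so J = (π·r^4) / 2 (SI units).
  Case 1: J = (π × 0.089^4) / 2 = 9.856 × 10⁻⁵ m⁴
  Case 2: J = (π × 0.04^4) / 2 = 4.021 × 10⁻⁶ m⁴
  Case 3: J = (π × 0.079^4) / 2 = 6.118 × 10⁻⁵ m⁴
  Case 4: J = (π × 0.025^4) / 2 = 6.136 × 10⁻⁷ m⁴
Ordering: 9.856 × 10⁻⁵ m⁴ (case 1) > 6.118 × 10⁻⁵ m⁴ (case 3) > 4.021 × 10⁻⁶ m⁴ (case 2) > 6.136 × 10⁻⁷ m⁴ (case 4)
Final answer: 1, 3, 2, 4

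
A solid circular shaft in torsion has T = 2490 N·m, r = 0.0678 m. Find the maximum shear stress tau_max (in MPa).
Model: a solid circular shaft in torsion, so tau_max = (2·T) / (π·r^3).
Substitute:
  tau_max = (2 × 2490) / (π × 0.0678^3)
  tau_max = 5.086 × 10⁶ Pa
Convert: tau_max = 5.086 × 10⁶ Pa = 5.086 MPa
Final answer: tau_max = 5.086 MPa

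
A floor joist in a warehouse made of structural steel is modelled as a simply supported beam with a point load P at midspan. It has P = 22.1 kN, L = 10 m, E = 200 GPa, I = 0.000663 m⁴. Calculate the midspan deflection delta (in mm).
Model: a simply supported beam with a point load P at midspan, so delta = (P·L^3) / (48·E·I).
Convert to SI units:
  P = 22.1 kN = 22100 N
  E = 200 GPa = 2 × 10¹¹ Pa
Substitute:
  delta = (22100 × 10^3) / (48 × (2 × 10¹¹) × 0.000663)
  delta = 0.003472 m
Convert: delta = 0.003472 m = 3.472 mm
Final answer: delta = 3.472 mm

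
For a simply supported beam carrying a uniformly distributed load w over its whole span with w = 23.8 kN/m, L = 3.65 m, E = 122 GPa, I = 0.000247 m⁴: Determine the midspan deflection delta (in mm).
Model: a simply supported beam carrying a uniformly distributed load w over its whole span, so delta = (5·w·L^4) / (384·E·I).
Convert to SI units:
  w = 23.8 kN/m = 23800 N/m
  E = 122 GPa = 1.22 × 10¹¹ Pa
Substitute:
  delta = (5 × 23800 × 3.65^4) / (384 × (1.22 × 10¹¹) × 0.000247)
  delta = 0.001825 m
Convert: delta = 0.001825 m = 1.825 mm
Final answer: delta = 1.825 mm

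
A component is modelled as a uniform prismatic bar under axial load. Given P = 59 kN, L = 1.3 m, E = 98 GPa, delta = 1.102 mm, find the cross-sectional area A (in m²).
Model: a uniform prismatic bar under axial load, so delta = (P·L) / (A·E).
Solve for A: A = (P·L) / (delta·E).
Convert to SI units:
  P = 59 kN = 59000 N
  E = 98 GPa = 9.8 × 10¹⁰ Pa
  delta = 1.102 mm = 0.001102 m
Substitute:
  A = (59000 × 1.3) / (0.001102 × (9.8 × 10¹⁰))
  A = 0.0007102 m²
Final answer: A = 0.0007102 m²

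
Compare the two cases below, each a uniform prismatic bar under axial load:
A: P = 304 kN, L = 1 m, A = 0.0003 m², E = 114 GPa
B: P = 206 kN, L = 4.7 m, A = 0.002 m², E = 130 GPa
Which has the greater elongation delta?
Model: a uniform prismatic bar under axial load, so delta = (P·L) / (A·E) (SI units).
  A: delta = (304000 × 1) / (0.0003 × (1.14 × 10¹¹)) = 0.008889 m = 8.889 mm
  B: delta = (206000 × 4.7) / (0.002 × (1.3 × 10¹¹)) = 0.003724 m = 3.724 mm
8.889 mm > 3.724 mm, so A is larger.
Final answer: A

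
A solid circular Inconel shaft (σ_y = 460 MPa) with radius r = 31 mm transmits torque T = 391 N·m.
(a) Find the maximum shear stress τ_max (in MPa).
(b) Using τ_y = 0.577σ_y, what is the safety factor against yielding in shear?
(a) For a solid circular shaft, τ_max = T·r/J with J = π·r^4/2, i.e. τ_max = 2·T / (π·r^3). Convert r = 31 mm = 0.031 m.
  τ_max = (2 × 391) / (π × 0.031^3) = 8.355 × 10⁶ Pa = 8.355 MPa
(b) τ_y = 0.577 × 460 = 265.42 MPa
  SF = τ_y/τ_max = 265.42 / 8.355 = 31.77
Final answer: (a) τ_max = 8.355 MPa, (b) SF = 31.77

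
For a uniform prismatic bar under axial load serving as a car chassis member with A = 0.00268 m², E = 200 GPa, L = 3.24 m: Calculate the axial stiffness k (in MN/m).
Model: a uniform prismatic bar under axial load, so k = (A·E) / L.
Convert to SI units:
  E = 200 GPa = 2 × 10¹¹ Pa
Substitute:
  k = (0.00268 × (2 × 10¹¹)) / 3.24
  k = 1.654 × 10⁸ N/m
Convert: k = 1.654 × 10⁸ N/m = 165.4 MN/m
Final answer: k = 165.4 MN/m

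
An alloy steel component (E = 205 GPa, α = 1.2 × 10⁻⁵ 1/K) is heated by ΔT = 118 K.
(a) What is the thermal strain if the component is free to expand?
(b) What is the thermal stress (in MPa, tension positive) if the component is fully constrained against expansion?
(a) Free thermal strain ε_th = α·ΔT = (1.2 × 10⁻⁵) × 118 = 0.001416
(b) Fully constrained, the expansion is suppressed, so σ = -E·α·ΔT. Convert E = 205 GPa = 2.05 × 10¹¹ Pa.
  σ = -(2.05 × 10¹¹) × (1.2 × 10⁻⁵) × 118 = -2.903 × 10⁸ Pa = -290.3 MPa (compressive)
Final answer: (a) ε_th = 0.001416, (b) σ = -290.3 MPa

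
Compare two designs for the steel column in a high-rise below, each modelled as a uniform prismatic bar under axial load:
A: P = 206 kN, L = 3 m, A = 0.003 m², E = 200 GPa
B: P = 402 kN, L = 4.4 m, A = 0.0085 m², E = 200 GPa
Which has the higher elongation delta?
Model: a uniform prismatic bar under axial load, so delta = (P·L) / (A·E) (SI units).
  A: delta = (206000 × 3) / (0.003 × (2 × 10¹¹)) = 0.00103 m = 1.03 mm
  B: delta = (402000 × 4.4) / (0.0085 × (2 × 10¹¹)) = 0.00104 m = 1.04 mm
1.04 mm > 1.03 mm, so B is larger.
Final answer: B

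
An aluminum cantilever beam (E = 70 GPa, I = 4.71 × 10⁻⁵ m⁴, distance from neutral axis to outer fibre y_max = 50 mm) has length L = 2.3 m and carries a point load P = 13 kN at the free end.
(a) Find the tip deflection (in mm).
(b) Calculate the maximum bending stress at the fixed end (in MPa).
(a) Tip deflection of a cantilever with an end point load: δ = P·L^3 / (3·E·I). Convert P = 13 kN = 13000 N, E = 70 GPa = 7 × 10¹⁰ Pa.
  δ = (13000 × 2.3^3) / (3 × (7 × 10¹⁰) × (4.71 × 10⁻⁵)) = 0.01599 m = 15.99 mm
(b) Maximum bending moment at the fixed end: M = P·L = 13000 × 2.3 = 29900 N·m. Convert y_max = 50 mm = 0.05 m.
  σ = M·y_max / I = (29900 × 0.05) / (4.71 × 10⁻⁵) = 3.174 × 10⁷ Pa = 31.74 MPa
Final answer: (a) δ = 15.99 mm, (b) σ = 31.74 MPa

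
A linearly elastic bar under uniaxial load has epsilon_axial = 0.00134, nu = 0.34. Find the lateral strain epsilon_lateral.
Model: a linearly elastic bar under uniaxial load, so epsilon_lateral = -nu·epsilon_axial.
Substitute:
  epsilon_lateral = -(0.34 × 0.00134)
  epsilon_lateral = -0.0004556
Final answer: epsilon_lateral = -0.0004556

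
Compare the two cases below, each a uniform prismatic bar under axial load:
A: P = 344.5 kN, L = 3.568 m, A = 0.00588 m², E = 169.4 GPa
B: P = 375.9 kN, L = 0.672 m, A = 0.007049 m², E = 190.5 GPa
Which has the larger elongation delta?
Model: a uniform prismatic bar under axial load, so delta = (P·L) / (A·E) (SI units).
  A: delta = (344500 × 3.568) / (0.00588 × (1.694 × 10¹¹)) = 0.001234 m = 1.234 mm
  B: delta = (375900 × 0.672) / (0.007049 × (1.905 × 10¹¹)) = 0.0001881 m = 0.1881 mm
1.234 mm > 0.1881 mm, so A is larger.
Final answer: A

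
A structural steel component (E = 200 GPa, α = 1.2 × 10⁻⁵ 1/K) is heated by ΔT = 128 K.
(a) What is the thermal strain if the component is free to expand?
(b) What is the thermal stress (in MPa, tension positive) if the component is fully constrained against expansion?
(a) Free thermal strain ε_th = α·ΔT = (1.2 × 10⁻⁵) × 128 = 0.001536
(b) Fully constrained, the expansion is suppressed, so σ = -E·α·ΔT. Convert E = 200 GPa = 2 × 10¹¹ Pa.
  σ = -(2 × 10¹¹) × (1.2 × 10⁻⁵) × 128 = -3.072 × 10⁸ Pa = -307.2 MPa (compressive)
Final answer: (a) ε_th = 0.001536, (b) σ = -307.2 MPa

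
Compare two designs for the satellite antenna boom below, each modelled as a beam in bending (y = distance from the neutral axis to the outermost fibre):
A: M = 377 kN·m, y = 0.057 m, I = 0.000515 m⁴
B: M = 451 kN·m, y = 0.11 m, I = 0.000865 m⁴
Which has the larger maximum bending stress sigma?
Model: a beam in bending (y = distance from the neutral axis to the outermost fibre), so sigma = (M·y) / I (SI units).
  A: sigma = (377000 × 0.057) / 0.000515 = 4.173 × 10⁷ Pa = 41.73 MPa
  B: sigma = (451000 × 0.11) / 0.000865 = 5.735 × 10⁷ Pa = 57.35 MPa
57.35 MPa > 41.73 MPa, so B is larger.
Final answer: B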